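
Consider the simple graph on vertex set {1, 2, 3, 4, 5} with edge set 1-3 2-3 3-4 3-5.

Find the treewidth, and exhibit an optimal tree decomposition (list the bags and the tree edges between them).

Treewidth 1.
One optimal decomposition is:
Bags: B1 = {2, 3}  B2 = {3, 4}  B3 = {1, 3}  B4 = {3, 5}
Tree: B1–B2, B1–B3, B3–B4

Every bag has size at most 2, so the width is 2 − 1 = 1 and tw(G) ≤ 1. G has an edge, so its treewidth is at least 1. Combining the bounds, tw(G) = 1.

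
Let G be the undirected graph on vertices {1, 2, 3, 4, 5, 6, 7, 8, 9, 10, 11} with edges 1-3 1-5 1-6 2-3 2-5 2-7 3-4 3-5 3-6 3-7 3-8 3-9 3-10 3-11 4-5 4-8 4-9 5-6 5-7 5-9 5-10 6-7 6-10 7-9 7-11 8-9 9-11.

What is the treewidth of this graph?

A width-3 tree decomposition is:
Bags: B1 = {3, 4, 5, 9}  B2 = {3, 5, 7, 9}  B3 = {3, 5, 6, 7}  B4 = {3, 5, 6, 10}  B5 = {3, 7, 9, 11}  B6 = {3, 4, 8, 9}  B7 = {1, 3, 5, 6}  B8 = {2, 3, 5, 7}
Tree: B1–B2, B2–B3, B3–B4, B2–B5, B1–B6, B3–B7, B3–B8
The largest bag has 4 vertices, giving width 3; this decomposition certifies tw(G) ≤ 3. Conversely, {3, 4, 8, 9} is a clique of size 4, and the vertices of any clique must share a bag in every tree decomposition; so some bag has ≥ 4 vertices and tw(G) ≥ 3. Combining the bounds, tw(G) = 3.

3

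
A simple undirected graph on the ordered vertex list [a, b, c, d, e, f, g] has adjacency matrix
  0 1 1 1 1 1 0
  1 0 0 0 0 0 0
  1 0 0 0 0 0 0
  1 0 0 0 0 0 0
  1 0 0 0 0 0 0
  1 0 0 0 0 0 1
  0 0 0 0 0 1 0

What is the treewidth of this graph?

1

A width-1 tree decomposition is:
Bags: B1 = {a, f}  B2 = {a, e}  B3 = {a, d}  B4 = {f, g}  B5 = {a, c}  B6 = {a, b}
Tree: B1–B2, B2–B3, B1–B4, B3–B5, B2–B6
The largest bag has 2 vertices, giving width 1; this decomposition certifies tw(G) ≤ 1. Any graph with an edge has treewidth ≥ 1, and G has the edge f–a. Hence tw(G) = 1 exactly.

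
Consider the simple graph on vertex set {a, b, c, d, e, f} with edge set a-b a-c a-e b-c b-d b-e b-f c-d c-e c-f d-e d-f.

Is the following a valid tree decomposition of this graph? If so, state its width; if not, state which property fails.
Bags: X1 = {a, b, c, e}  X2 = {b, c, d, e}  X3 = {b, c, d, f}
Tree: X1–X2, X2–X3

Yes; width 3.

Vertex coverage: the bags together contain {a, b, c, d, e, f}, the full vertex set. Edge coverage: each edge of G has both endpoints in at least one bag. Running intersection: for every vertex, the bags containing it form a connected subtree. All three properties hold, so this is a valid tree decomposition of width max|bag| − 1 = 3, and hence tw(G) ≤ 3.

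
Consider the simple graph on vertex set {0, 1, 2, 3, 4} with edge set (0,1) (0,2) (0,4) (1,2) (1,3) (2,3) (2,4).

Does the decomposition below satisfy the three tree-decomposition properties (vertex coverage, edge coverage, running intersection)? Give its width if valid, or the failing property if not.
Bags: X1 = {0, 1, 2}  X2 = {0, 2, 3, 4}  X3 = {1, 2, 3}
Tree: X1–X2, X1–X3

No — bags containing vertex 3 are not connected in the tree.

A tree decomposition must satisfy three properties: every vertex lies in some bag; for every edge, both endpoints lie together in some bag; and for every vertex, the bags containing it form a connected subtree. Here bags containing vertex 3 are not connected in the tree, so the decomposition is invalid.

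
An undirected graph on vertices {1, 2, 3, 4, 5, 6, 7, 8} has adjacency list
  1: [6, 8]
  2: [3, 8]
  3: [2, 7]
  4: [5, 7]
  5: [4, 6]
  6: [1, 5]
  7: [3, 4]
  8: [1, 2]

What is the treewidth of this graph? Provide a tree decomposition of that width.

Every bag has size at most 3, so the width is 3 − 1 = 2 and tw(G) ≤ 2. The edges 3–7–4–5–6–1–8–2–3 form a cycle, so G is not a tree and its treewidth is at least 2. The upper and lower bounds meet at 2, so that is the treewidth.

Treewidth 2.
Bags: B1 = {3, 4, 7}  B2 = {3, 4, 5}  B3 = {3, 5, 6}  B4 = {1, 3, 6}  B5 = {1, 3, 8}  B6 = {2, 3, 8}
Tree: B1–B2, B2–B3, B3–B4, B4–B5, B5–B6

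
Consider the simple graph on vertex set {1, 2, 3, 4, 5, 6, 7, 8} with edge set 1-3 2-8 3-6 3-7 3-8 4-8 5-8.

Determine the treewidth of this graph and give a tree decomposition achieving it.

Each bag holds 2 vertices, so the decomposition has width 1, which upper-bounds the treewidth. G has an edge, so its treewidth is at least 1. Combining the bounds, tw(G) = 1.

Treewidth 1.
Bags: B1 = {5, 8}  B2 = {3, 8}  B3 = {4, 8}  B4 = {2, 8}  B5 = {3, 7}  B6 = {3, 6}  B7 = {1, 3}
Tree: B1–B2, B1–B3, B2–B4, B2–B5, B2–B6, B6–B7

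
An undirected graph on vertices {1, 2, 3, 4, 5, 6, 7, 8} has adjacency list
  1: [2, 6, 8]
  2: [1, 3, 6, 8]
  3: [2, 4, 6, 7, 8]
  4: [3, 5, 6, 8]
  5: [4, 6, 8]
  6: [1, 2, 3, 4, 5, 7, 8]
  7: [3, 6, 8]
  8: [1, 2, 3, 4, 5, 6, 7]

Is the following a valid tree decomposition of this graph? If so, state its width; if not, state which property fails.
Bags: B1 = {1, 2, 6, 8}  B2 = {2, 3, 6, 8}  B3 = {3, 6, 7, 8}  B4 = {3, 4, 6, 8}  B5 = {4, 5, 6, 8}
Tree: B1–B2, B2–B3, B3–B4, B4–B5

Checking the three conditions: (i) the bags cover all of {1, 2, 3, 4, 5, 6, 7, 8}; (ii) for each edge, some bag contains both endpoints; (iii) the bags containing any fixed vertex form a subtree. All hold, so the decomposition is valid with width 4 − 1 = 3.

Yes; width 3.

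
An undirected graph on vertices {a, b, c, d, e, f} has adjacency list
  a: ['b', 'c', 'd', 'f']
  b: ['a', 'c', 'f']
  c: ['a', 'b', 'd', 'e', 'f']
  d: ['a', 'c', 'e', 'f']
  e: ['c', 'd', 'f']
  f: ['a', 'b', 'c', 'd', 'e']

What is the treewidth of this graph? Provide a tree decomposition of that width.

Treewidth 3.
One optimal decomposition is:
Bags: B1 = {a, b, c, f}  B2 = {a, c, d, f}  B3 = {c, d, e, f}
Tree: B1–B2, B2–B3

The largest bag has 4 vertices, giving width 3; this decomposition certifies tw(G) ≤ 3. Conversely, {c, d, e, f} is a clique of size 4, and the vertices of any clique must share a bag in every tree decomposition; so some bag has ≥ 4 vertices and tw(G) ≥ 3. Hence tw(G) = 3 exactly.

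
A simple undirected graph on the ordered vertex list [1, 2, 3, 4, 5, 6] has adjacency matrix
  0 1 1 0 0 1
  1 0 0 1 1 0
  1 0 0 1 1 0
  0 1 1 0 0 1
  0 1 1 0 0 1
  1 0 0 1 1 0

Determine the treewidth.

3

A width-3 tree decomposition is:
Bags: B1 = {2, 3, 4, 6}  B2 = {1, 2, 3, 6}  B3 = {2, 3, 5, 6}
Tree: B1–B2, B2–B3
Every bag has size at most 4, so the width is 4 − 1 = 3 and tw(G) ≤ 3. For the lower bound: the 4 vertex sets {2,4}, {1,6}, {3}, {5} are disjoint, each induces a connected subgraph, and every pair is joined by at least one edge of G. Contracting each set to a single vertex therefore yields K_{4} as a minor, and since treewidth is minor-monotone, tw(G) ≥ tw(K_{4}) = 3. Hence tw(G) = 3 exactly.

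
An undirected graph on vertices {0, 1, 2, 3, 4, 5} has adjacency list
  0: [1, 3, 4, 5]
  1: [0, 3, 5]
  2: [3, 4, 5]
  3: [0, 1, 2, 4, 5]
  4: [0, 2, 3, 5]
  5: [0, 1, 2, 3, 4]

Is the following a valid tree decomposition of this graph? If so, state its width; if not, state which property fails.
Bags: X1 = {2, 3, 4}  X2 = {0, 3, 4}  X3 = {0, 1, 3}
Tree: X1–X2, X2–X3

A tree decomposition must satisfy three properties: every vertex lies in some bag; for every edge, both endpoints lie together in some bag; and for every vertex, the bags containing it form a connected subtree. Here vertex 5 appears in no bag, so the decomposition is invalid.

No — vertex 5 appears in no bag.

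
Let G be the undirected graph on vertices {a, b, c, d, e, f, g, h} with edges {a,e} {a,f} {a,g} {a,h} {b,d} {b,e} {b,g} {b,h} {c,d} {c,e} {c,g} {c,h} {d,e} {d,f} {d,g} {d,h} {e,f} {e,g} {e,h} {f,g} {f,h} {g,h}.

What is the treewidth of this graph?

4

A width-4 tree decomposition is:
Bags: B1 = {d, e, f, g, h}  B2 = {c, d, e, g, h}  B3 = {b, d, e, g, h}  B4 = {a, e, f, g, h}
Tree: B1–B2, B2–B3, B1–B4
Every bag has size at most 5, so the width is 5 − 1 = 4 and tw(G) ≤ 4. For the lower bound, the 5 vertices {c, d, e, g, h} are pairwise adjacent, and any tree decomposition puts a clique entirely inside one bag — forcing width ≥ 4. Hence tw(G) = 4 exactly.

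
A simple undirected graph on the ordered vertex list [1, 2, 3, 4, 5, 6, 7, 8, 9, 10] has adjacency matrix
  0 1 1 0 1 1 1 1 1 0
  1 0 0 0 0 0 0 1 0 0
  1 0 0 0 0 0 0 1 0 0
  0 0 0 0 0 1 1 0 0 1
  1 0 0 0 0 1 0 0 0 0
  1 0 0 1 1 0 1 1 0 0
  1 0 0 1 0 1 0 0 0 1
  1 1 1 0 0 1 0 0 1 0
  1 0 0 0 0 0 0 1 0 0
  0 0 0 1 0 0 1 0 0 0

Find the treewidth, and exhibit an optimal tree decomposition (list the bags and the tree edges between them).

Treewidth 2.
One optimal decomposition is:
Bags: B1 = {1, 6, 7}  B2 = {4, 6, 7}  B3 = {4, 7, 10}  B4 = {1, 6, 8}  B5 = {1, 3, 8}  B6 = {1, 8, 9}  B7 = {1, 5, 6}  B8 = {1, 2, 8}
Tree: B1–B2, B2–B3, B1–B4, B4–B5, B4–B6, B4–B7, B5–B8

Every bag has size at most 3, so the width is 3 − 1 = 2 and tw(G) ≤ 2. For the lower bound, the 3 vertices {1, 8, 9} are pairwise adjacent, and any tree decomposition puts a clique entirely inside one bag — forcing width ≥ 2. Hence tw(G) = 2 exactly.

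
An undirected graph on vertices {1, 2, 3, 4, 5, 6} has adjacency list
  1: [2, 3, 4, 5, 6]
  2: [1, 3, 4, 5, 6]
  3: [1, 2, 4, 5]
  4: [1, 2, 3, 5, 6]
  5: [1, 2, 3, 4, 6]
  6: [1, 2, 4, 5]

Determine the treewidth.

A width-4 tree decomposition is:
Bags: B1 = {1, 2, 4, 5, 6}  B2 = {1, 2, 3, 4, 5}
Tree: B1–B2
Each bag holds 5 vertices, so the decomposition has width 4, which upper-bounds the treewidth. Conversely, {1, 2, 3, 4, 5} is a clique of size 5, and the vertices of any clique must share a bag in every tree decomposition; so some bag has ≥ 5 vertices and tw(G) ≥ 4. The upper and lower bounds meet at 4, so that is the treewidth.

4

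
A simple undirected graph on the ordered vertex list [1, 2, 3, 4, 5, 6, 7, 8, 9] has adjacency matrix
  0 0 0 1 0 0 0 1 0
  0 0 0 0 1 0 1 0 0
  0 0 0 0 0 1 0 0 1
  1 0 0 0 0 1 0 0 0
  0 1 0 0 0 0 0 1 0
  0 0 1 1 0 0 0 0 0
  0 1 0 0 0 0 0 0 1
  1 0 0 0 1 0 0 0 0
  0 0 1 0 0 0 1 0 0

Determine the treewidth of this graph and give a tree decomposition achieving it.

The largest bag has 3 vertices, giving width 2; this decomposition certifies tw(G) ≤ 2. For the lower bound, G contains the cycle 3–9–7–2–5–8–1–4–6–3, so G is not a forest; only forests have treewidth ≤ 1, hence tw(G) ≥ 2. Combining the bounds, tw(G) = 2.

Treewidth 2.
One optimal decomposition is:
Bags: B1 = {3, 7, 9}  B2 = {2, 3, 7}  B3 = {2, 3, 5}  B4 = {3, 5, 8}  B5 = {1, 3, 8}  B6 = {1, 3, 4}  B7 = {3, 4, 6}
Tree: B1–B2, B2–B3, B3–B4, B4–B5, B5–B6, B6–B7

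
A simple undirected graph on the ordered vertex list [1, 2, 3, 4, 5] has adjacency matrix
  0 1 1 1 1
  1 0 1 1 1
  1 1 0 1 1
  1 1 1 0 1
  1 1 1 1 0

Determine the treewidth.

4

A width-4 tree decomposition is:
Bags: B1 = {1, 2, 3, 4, 5}
Tree: (single bag)
With just one bag of size 5, the width is 5 − 1 = 4, so tw(G) ≤ 4. Conversely, {1, 2, 3, 4, 5} is a clique of size 5, and the vertices of any clique must share a bag in every tree decomposition; so some bag has ≥ 5 vertices and tw(G) ≥ 4. The upper and lower bounds meet at 4, so that is the treewidth.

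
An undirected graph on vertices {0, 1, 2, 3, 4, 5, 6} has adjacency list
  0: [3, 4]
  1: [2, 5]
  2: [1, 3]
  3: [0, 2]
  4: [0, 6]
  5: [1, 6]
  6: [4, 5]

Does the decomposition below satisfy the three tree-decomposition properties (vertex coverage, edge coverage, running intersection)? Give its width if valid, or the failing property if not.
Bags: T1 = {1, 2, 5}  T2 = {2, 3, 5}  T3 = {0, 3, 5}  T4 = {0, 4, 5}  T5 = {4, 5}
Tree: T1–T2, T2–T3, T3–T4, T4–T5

A tree decomposition must satisfy three properties: every vertex lies in some bag; for every edge, both endpoints lie together in some bag; and for every vertex, the bags containing it form a connected subtree. Here vertex 6 appears in no bag, so the decomposition is invalid.

No — vertex 6 appears in no bag.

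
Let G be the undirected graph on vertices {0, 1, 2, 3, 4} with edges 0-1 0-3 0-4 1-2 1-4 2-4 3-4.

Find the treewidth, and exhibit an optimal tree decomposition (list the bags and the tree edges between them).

The largest bag has 3 vertices, giving width 2; this decomposition certifies tw(G) ≤ 2. For the lower bound, the 3 vertices {0, 1, 4} are pairwise adjacent, and any tree decomposition puts a clique entirely inside one bag — forcing width ≥ 2. Combining the bounds, tw(G) = 2.

Treewidth 2.
One optimal decomposition is:
Bags: B1 = {0, 1, 4}  B2 = {1, 2, 4}  B3 = {0, 3, 4}
Tree: B1–B2, B1–B3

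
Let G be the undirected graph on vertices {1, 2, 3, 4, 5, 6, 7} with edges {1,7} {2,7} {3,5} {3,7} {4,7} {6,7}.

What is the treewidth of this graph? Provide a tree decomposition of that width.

The largest bag has 2 vertices, giving width 1; this decomposition certifies tw(G) ≤ 1. G has an edge, so its treewidth is at least 1. Combining the bounds, tw(G) = 1.

Treewidth 1.
One such decomposition:
Bags: B1 = {6, 7}  B2 = {3, 7}  B3 = {3, 5}  B4 = {4, 7}  B5 = {2, 7}  B6 = {1, 7}
Tree: B1–B2, B2–B3, B2–B4, B4–B5, B1–B6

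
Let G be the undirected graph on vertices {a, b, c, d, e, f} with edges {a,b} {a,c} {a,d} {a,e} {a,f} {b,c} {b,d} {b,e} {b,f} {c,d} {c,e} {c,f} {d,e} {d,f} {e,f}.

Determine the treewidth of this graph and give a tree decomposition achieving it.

Treewidth 5.
One optimal decomposition is:
Bags: B1 = {a, b, c, d, e, f}
Tree: (single bag)

With just one bag of size 6, the width is 6 − 1 = 5, so tw(G) ≤ 5. For the lower bound, the 6 vertices {a, b, c, d, e, f} are pairwise adjacent, and any tree decomposition puts a clique entirely inside one bag — forcing width ≥ 5. The upper and lower bounds meet at 5, so that is the treewidth.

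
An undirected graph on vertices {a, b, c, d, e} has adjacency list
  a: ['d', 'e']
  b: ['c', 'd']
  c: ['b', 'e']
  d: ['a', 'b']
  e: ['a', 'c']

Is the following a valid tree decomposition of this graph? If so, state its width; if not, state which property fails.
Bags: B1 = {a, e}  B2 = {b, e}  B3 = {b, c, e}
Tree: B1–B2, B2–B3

No — vertex d appears in no bag.

A tree decomposition must satisfy three properties: every vertex lies in some bag; for every edge, both endpoints lie together in some bag; and for every vertex, the bags containing it form a connected subtree. Here vertex d appears in no bag, so the decomposition is invalid.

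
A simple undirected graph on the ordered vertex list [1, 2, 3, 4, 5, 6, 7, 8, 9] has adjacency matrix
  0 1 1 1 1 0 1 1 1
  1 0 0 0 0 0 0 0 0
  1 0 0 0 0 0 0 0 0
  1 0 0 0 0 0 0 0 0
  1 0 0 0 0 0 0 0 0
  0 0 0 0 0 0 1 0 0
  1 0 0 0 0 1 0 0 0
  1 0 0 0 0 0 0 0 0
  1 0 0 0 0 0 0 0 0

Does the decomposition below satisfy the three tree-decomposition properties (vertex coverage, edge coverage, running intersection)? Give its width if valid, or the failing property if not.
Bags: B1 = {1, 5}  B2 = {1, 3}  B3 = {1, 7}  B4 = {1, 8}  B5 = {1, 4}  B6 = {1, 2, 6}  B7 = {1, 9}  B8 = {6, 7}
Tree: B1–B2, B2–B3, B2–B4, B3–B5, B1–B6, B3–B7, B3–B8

No — bags containing vertex 6 are not connected in the tree.

A tree decomposition must satisfy three properties: every vertex lies in some bag; for every edge, both endpoints lie together in some bag; and for every vertex, the bags containing it form a connected subtree. Here bags containing vertex 6 are not connected in the tree, so the decomposition is invalid.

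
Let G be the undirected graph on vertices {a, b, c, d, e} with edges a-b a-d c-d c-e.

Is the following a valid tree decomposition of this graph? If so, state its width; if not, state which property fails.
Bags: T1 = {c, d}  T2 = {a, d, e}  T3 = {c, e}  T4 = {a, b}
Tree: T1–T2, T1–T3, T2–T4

No — bags containing vertex e are not connected in the tree.

A tree decomposition must satisfy three properties: every vertex lies in some bag; for every edge, both endpoints lie together in some bag; and for every vertex, the bags containing it form a connected subtree. Here bags containing vertex e are not connected in the tree, so the decomposition is invalid.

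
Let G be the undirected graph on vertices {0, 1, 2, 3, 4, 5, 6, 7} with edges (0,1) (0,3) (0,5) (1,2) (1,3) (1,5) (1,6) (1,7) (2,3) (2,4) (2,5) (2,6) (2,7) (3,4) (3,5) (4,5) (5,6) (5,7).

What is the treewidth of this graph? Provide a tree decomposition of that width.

The largest bag has 4 vertices, giving width 3; this decomposition certifies tw(G) ≤ 3. For the lower bound, the 4 vertices {0, 1, 3, 5} are pairwise adjacent, and any tree decomposition puts a clique entirely inside one bag — forcing width ≥ 3. Hence tw(G) = 3 exactly.

Treewidth 3.
Bags: B1 = {1, 2, 3, 5}  B2 = {0, 1, 3, 5}  B3 = {1, 2, 5, 7}  B4 = {2, 3, 4, 5}  B5 = {1, 2, 5, 6}
Tree: B1–B2, B1–B3, B1–B4, B3–B5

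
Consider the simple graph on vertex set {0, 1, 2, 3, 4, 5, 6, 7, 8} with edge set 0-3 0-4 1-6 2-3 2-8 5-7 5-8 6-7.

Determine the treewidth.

1

A width-1 tree decomposition is:
Bags: B1 = {0, 4}  B2 = {0, 3}  B3 = {2, 3}  B4 = {2, 8}  B5 = {5, 8}  B6 = {5, 7}  B7 = {6, 7}  B8 = {1, 6}
Tree: B1–B2, B2–B3, B3–B4, B4–B5, B5–B6, B6–B7, B7–B8
Each bag holds 2 vertices, so the decomposition has width 1, which upper-bounds the treewidth. G has an edge, so its treewidth is at least 1. Combining the bounds, tw(G) = 1.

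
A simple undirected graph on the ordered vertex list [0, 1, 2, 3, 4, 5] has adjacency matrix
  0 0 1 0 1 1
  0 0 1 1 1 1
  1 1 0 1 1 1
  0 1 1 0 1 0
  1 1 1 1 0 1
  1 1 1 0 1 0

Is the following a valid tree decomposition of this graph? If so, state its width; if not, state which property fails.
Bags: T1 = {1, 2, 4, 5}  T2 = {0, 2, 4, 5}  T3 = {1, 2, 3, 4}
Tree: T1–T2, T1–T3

Yes; width 3.

Every vertex of G appears in some bag (union = {0, 1, 2, 3, 4, 5}); every edge is covered by a bag; and for each vertex v the set of bags containing v is connected in the bag tree. The decomposition is therefore valid. The largest bag has 4 vertices, so the width is 3.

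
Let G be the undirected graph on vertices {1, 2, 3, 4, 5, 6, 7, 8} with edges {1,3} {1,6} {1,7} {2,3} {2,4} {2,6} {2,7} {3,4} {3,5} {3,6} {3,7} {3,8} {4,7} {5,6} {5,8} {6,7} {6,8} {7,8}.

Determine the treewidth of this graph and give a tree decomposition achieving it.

Each bag holds 4 vertices, so the decomposition has width 3, which upper-bounds the treewidth. On the other hand G contains the 4-clique {2, 3, 4, 7}. A clique must lie in a single bag of any decomposition, so no decomposition can have width below 3. Hence tw(G) = 3 exactly.

Treewidth 3.
One such decomposition:
Bags: B1 = {2, 3, 6, 7}  B2 = {1, 3, 6, 7}  B3 = {3, 6, 7, 8}  B4 = {3, 5, 6, 8}  B5 = {2, 3, 4, 7}
Tree: B1–B2, B2–B3, B3–B4, B1–B5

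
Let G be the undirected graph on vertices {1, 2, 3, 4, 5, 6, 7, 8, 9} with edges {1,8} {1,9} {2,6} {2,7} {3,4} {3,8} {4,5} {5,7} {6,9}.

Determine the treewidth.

A width-2 tree decomposition is:
Bags: B1 = {2, 6, 9}  B2 = {2, 7, 9}  B3 = {5, 7, 9}  B4 = {4, 5, 9}  B5 = {3, 4, 9}  B6 = {3, 8, 9}  B7 = {1, 8, 9}
Tree: B1–B2, B2–B3, B3–B4, B4–B5, B5–B6, B6–B7
Every bag has size at most 3, so the width is 3 − 1 = 2 and tw(G) ≤ 2. Since 9–6–2–7–5–4–3–8–1–9 is a cycle in G, G is not acyclic. Forests are exactly the graphs of treewidth ≤ 1, so tw(G) ≥ 2. Combining the bounds, tw(G) = 2.

2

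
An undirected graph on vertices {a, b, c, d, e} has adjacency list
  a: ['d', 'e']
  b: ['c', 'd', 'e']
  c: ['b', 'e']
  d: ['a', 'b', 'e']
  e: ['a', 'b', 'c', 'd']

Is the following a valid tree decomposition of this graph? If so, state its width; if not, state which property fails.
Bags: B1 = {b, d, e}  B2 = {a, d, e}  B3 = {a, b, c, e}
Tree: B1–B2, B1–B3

A tree decomposition must satisfy three properties: every vertex lies in some bag; for every edge, both endpoints lie together in some bag; and for every vertex, the bags containing it form a connected subtree. Here bags containing vertex a are not connected in the tree, so the decomposition is invalid.

No — bags containing vertex a are not connected in the tree.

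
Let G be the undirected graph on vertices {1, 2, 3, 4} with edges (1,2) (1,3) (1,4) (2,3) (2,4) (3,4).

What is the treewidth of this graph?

A width-3 tree decomposition is:
Bags: B1 = {1, 2, 3, 4}
Tree: (single bag)
A single bag containing all 4 vertices is trivially a valid decomposition of width 3. For the lower bound, the 4 vertices {1, 2, 3, 4} are pairwise adjacent, and any tree decomposition puts a clique entirely inside one bag — forcing width ≥ 3. Hence tw(G) = 3 exactly.

3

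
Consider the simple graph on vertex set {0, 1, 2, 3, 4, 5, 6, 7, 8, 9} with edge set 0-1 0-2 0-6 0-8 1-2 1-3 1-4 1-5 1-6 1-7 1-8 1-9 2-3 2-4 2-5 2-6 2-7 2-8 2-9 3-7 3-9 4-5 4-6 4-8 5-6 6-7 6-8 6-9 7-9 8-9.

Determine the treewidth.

A width-4 tree decomposition is:
Bags: B1 = {0, 1, 2, 6, 8}  B2 = {1, 2, 4, 6, 8}  B3 = {1, 2, 4, 5, 6}  B4 = {1, 2, 6, 8, 9}  B5 = {1, 2, 6, 7, 9}  B6 = {1, 2, 3, 7, 9}
Tree: B1–B2, B2–B3, B1–B4, B4–B5, B5–B6
The largest bag has 5 vertices, giving width 4; this decomposition certifies tw(G) ≤ 4. Conversely, {1, 2, 3, 7, 9} is a clique of size 5, and the vertices of any clique must share a bag in every tree decomposition; so some bag has ≥ 5 vertices and tw(G) ≥ 4. The upper and lower bounds meet at 4, so that is the treewidth.

4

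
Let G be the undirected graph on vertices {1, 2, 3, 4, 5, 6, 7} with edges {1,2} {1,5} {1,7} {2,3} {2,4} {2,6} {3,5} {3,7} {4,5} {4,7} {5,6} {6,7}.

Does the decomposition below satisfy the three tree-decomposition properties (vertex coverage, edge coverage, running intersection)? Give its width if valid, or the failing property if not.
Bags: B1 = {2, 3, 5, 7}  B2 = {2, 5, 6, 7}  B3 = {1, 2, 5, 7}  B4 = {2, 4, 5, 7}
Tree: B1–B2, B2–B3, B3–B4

Yes; width 3.

Every vertex of G appears in some bag (union = {1, 2, 3, 4, 5, 6, 7}); every edge is covered by a bag; and for each vertex v the set of bags containing v is connected in the bag tree. The decomposition is therefore valid. The largest bag has 4 vertices, so the width is 3.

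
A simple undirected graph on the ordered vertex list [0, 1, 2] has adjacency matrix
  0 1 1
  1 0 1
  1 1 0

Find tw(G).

A width-2 tree decomposition is:
Bags: B1 = {0, 1, 2}
Tree: (single bag)
A single bag containing all 3 vertices is trivially a valid decomposition of width 2. Conversely, {0, 1, 2} is a clique of size 3, and the vertices of any clique must share a bag in every tree decomposition; so some bag has ≥ 3 vertices and tw(G) ≥ 2. The upper and lower bounds meet at 2, so that is the treewidth.

2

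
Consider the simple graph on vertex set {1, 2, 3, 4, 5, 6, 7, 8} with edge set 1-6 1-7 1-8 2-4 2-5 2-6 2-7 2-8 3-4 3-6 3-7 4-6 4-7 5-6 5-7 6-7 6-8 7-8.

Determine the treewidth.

3

A width-3 tree decomposition is:
Bags: B1 = {2, 6, 7, 8}  B2 = {2, 5, 6, 7}  B3 = {2, 4, 6, 7}  B4 = {3, 4, 6, 7}  B5 = {1, 6, 7, 8}
Tree: B1–B2, B2–B3, B3–B4, B1–B5
Every bag has size at most 4, so the width is 4 − 1 = 3 and tw(G) ≤ 3. On the other hand G contains the 4-clique {1, 6, 7, 8}. A clique must lie in a single bag of any decomposition, so no decomposition can have width below 3. Hence tw(G) = 3 exactly.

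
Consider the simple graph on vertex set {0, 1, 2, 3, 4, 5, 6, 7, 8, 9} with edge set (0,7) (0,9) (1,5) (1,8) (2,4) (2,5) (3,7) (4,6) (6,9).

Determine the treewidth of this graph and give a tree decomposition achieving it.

Treewidth 1.
One such decomposition:
Bags: B1 = {3, 7}  B2 = {0, 7}  B3 = {0, 9}  B4 = {6, 9}  B5 = {4, 6}  B6 = {2, 4}  B7 = {2, 5}  B8 = {1, 5}  B9 = {1, 8}
Tree: B1–B2, B2–B3, B3–B4, B4–B5, B5–B6, B6–B7, B7–B8, B8–B9

The largest bag has 2 vertices, giving width 1; this decomposition certifies tw(G) ≤ 1. Since G has at least one edge (e.g. 3–7), it is not an edgeless graph, so tw(G) ≥ 1. The upper and lower bounds meet at 1, so that is the treewidth.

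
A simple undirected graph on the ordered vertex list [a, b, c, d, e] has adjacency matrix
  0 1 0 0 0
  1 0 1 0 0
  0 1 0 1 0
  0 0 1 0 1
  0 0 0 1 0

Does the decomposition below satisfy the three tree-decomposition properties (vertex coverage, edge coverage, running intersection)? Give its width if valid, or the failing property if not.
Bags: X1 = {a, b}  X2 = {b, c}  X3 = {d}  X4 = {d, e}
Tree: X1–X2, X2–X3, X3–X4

No — edge (c,d) lies in no bag.

A tree decomposition must satisfy three properties: every vertex lies in some bag; for every edge, both endpoints lie together in some bag; and for every vertex, the bags containing it form a connected subtree. Here edge (c,d) lies in no bag, so the decomposition is invalid.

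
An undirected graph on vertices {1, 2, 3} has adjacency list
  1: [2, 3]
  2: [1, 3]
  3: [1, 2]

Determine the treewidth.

2

A width-2 tree decomposition is:
Bags: B1 = {1, 2, 3}
Tree: (single bag)
A single bag containing all 3 vertices is trivially a valid decomposition of width 2. For the lower bound, the 3 vertices {1, 2, 3} are pairwise adjacent, and any tree decomposition puts a clique entirely inside one bag — forcing width ≥ 2. Therefore the treewidth is 2.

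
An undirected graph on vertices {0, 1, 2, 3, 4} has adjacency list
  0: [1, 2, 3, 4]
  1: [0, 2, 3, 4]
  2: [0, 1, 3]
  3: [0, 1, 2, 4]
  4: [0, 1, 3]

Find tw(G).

3

A width-3 tree decomposition is:
Bags: B1 = {0, 1, 3, 4}  B2 = {0, 1, 2, 3}
Tree: B1–B2
Each bag holds 4 vertices, so the decomposition has width 3, which upper-bounds the treewidth. For the lower bound, the 4 vertices {0, 1, 2, 3} are pairwise adjacent, and any tree decomposition puts a clique entirely inside one bag — forcing width ≥ 3. Hence tw(G) = 3 exactly.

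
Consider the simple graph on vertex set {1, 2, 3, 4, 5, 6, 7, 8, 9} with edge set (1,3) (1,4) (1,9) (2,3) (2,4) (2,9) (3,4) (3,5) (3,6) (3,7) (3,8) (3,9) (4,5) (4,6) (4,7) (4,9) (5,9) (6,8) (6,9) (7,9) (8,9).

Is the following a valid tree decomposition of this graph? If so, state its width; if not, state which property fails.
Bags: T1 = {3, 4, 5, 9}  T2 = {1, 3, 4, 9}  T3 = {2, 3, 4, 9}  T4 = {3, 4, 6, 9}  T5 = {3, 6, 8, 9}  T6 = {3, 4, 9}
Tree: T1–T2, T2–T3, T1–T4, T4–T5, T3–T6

A tree decomposition must satisfy three properties: every vertex lies in some bag; for every edge, both endpoints lie together in some bag; and for every vertex, the bags containing it form a connected subtree. Here vertex 7 appears in no bag, so the decomposition is invalid.

No — vertex 7 appears in no bag.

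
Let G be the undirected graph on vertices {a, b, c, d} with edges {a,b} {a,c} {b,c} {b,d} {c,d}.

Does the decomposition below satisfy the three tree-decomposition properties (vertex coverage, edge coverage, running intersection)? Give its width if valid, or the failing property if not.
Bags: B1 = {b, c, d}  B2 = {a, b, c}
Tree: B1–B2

Yes; width 2.

Checking the three conditions: (i) the bags cover all of {a, b, c, d}; (ii) for each edge, some bag contains both endpoints; (iii) the bags containing any fixed vertex form a subtree. All hold, so the decomposition is valid with width 3 − 1 = 2.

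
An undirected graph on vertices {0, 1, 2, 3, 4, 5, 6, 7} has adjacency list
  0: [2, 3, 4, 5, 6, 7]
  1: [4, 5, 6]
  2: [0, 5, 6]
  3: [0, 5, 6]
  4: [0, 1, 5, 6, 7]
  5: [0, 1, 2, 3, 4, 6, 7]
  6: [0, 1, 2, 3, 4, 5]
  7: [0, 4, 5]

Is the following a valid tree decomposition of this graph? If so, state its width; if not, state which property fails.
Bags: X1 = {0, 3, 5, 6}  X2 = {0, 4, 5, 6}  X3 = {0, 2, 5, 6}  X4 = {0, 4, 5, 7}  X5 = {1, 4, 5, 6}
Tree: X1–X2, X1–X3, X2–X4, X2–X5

Yes; width 3.

Vertex coverage: the bags together contain {0, 1, 2, 3, 4, 5, 6, 7}, the full vertex set. Edge coverage: each edge of G has both endpoints in at least one bag. Running intersection: for every vertex, the bags containing it form a connected subtree. All three properties hold, so this is a valid tree decomposition of width max|bag| − 1 = 3, and hence tw(G) ≤ 3.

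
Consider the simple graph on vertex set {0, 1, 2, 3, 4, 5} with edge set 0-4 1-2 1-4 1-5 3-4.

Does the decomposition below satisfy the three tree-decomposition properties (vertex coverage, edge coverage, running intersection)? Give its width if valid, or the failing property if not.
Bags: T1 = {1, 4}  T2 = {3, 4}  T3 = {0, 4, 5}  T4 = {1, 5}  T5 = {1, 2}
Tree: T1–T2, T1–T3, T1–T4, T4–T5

No — bags containing vertex 5 are not connected in the tree.

A tree decomposition must satisfy three properties: every vertex lies in some bag; for every edge, both endpoints lie together in some bag; and for every vertex, the bags containing it form a connected subtree. Here bags containing vertex 5 are not connected in the tree, so the decomposition is invalid.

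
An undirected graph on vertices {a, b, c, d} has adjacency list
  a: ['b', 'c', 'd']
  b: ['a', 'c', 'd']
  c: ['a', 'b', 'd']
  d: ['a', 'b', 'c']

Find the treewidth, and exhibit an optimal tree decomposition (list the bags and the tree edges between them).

With just one bag of size 4, the width is 4 − 1 = 3, so tw(G) ≤ 3. Conversely, {a, b, c, d} is a clique of size 4, and the vertices of any clique must share a bag in every tree decomposition; so some bag has ≥ 4 vertices and tw(G) ≥ 3. Hence tw(G) = 3 exactly.

Treewidth 3.
Bags: B1 = {a, b, c, d}
Tree: (single bag)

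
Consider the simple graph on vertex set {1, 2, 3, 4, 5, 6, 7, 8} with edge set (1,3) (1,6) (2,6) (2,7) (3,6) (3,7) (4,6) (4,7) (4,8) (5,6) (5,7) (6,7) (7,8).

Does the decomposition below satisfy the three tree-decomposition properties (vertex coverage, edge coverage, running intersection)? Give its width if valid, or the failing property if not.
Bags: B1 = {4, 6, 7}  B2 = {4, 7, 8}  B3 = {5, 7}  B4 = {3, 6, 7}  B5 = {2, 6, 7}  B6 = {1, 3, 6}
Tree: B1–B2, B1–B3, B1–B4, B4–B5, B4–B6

No — edge (6,5) lies in no bag.

A tree decomposition must satisfy three properties: every vertex lies in some bag; for every edge, both endpoints lie together in some bag; and for every vertex, the bags containing it form a connected subtree. Here edge (6,5) lies in no bag, so the decomposition is invalid.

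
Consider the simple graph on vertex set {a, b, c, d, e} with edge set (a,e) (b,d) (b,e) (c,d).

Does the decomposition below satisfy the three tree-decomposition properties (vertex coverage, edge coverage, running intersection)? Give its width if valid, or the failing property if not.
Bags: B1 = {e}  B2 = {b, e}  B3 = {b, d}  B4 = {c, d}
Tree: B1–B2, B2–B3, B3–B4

No — vertex a appears in no bag.

A tree decomposition must satisfy three properties: every vertex lies in some bag; for every edge, both endpoints lie together in some bag; and for every vertex, the bags containing it form a connected subtree. Here vertex a appears in no bag, so the decomposition is invalid.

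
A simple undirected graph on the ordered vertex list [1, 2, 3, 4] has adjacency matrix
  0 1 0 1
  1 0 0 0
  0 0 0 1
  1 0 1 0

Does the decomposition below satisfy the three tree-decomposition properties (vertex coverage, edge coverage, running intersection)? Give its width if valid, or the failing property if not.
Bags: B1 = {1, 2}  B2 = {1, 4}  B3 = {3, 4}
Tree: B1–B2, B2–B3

Checking the three conditions: (i) the bags cover all of {1, 2, 3, 4}; (ii) for each edge, some bag contains both endpoints; (iii) the bags containing any fixed vertex form a subtree. All hold, so the decomposition is valid with width 2 − 1 = 1.

Yes; width 1.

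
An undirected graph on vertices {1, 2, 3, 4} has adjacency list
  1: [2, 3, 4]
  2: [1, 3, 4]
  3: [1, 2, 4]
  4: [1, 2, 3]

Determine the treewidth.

3

A width-3 tree decomposition is:
Bags: B1 = {1, 2, 3, 4}
Tree: (single bag)
A single bag containing all 4 vertices is trivially a valid decomposition of width 3. For the lower bound, the 4 vertices {1, 2, 3, 4} are pairwise adjacent, and any tree decomposition puts a clique entirely inside one bag — forcing width ≥ 3. The upper and lower bounds meet at 3, so that is the treewidth.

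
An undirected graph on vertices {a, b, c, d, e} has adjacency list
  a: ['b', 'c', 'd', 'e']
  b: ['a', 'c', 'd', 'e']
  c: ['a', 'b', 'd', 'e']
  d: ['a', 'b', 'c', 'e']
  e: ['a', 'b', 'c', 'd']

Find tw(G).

4

A width-4 tree decomposition is:
Bags: B1 = {a, b, c, d, e}
Tree: (single bag)
With just one bag of size 5, the width is 5 − 1 = 4, so tw(G) ≤ 4. Conversely, {a, b, c, d, e} is a clique of size 5, and the vertices of any clique must share a bag in every tree decomposition; so some bag has ≥ 5 vertices and tw(G) ≥ 4. Hence tw(G) = 4 exactly.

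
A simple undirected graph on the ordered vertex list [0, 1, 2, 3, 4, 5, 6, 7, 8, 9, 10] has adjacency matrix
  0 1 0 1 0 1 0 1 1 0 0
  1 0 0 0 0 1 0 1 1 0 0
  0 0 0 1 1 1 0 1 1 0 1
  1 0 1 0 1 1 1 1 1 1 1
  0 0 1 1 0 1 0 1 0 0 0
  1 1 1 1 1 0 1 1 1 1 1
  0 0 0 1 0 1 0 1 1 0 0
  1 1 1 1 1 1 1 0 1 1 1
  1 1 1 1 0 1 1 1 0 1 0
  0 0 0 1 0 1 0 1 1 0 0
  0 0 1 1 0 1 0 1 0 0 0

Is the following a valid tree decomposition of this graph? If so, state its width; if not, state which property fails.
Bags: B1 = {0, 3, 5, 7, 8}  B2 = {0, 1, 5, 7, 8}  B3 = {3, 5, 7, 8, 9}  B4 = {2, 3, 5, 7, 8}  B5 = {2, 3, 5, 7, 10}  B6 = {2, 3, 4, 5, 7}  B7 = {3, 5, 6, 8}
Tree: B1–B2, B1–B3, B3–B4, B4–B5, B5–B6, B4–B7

A tree decomposition must satisfy three properties: every vertex lies in some bag; for every edge, both endpoints lie together in some bag; and for every vertex, the bags containing it form a connected subtree. Here edge (7,6) lies in no bag, so the decomposition is invalid.

No — edge (7,6) lies in no bag.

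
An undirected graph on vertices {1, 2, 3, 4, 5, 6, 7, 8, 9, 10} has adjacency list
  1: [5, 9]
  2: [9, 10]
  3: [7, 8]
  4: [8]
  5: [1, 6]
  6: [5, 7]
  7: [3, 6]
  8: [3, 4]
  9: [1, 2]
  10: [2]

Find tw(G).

1

A width-1 tree decomposition is:
Bags: B1 = {4, 8}  B2 = {3, 8}  B3 = {3, 7}  B4 = {6, 7}  B5 = {5, 6}  B6 = {1, 5}  B7 = {1, 9}  B8 = {2, 9}  B9 = {2, 10}
Tree: B1–B2, B2–B3, B3–B4, B4–B5, B5–B6, B6–B7, B7–B8, B8–B9
Each bag holds 2 vertices, so the decomposition has width 1, which upper-bounds the treewidth. Since G has at least one edge (e.g. 4–8), it is not an edgeless graph, so tw(G) ≥ 1. Combining the bounds, tw(G) = 1.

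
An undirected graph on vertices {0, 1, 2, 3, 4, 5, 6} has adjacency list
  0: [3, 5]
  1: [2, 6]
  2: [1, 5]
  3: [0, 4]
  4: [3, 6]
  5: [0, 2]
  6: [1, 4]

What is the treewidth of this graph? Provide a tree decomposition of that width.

Treewidth 2.
One such decomposition:
Bags: B1 = {1, 4, 6}  B2 = {1, 2, 4}  B3 = {2, 4, 5}  B4 = {0, 4, 5}  B5 = {0, 3, 4}
Tree: B1–B2, B2–B3, B3–B4, B4–B5

The largest bag has 3 vertices, giving width 2; this decomposition certifies tw(G) ≤ 2. The edges 4–6–1–2–5–0–3–4 form a cycle, so G is not a tree and its treewidth is at least 2. The upper and lower bounds meet at 2, so that is the treewidth.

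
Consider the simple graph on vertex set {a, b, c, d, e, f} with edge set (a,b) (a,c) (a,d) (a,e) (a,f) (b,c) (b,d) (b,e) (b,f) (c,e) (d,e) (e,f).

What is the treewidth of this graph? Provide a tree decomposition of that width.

Each bag holds 4 vertices, so the decomposition has width 3, which upper-bounds the treewidth. On the other hand G contains the 4-clique {a, b, d, e}. A clique must lie in a single bag of any decomposition, so no decomposition can have width below 3. Therefore the treewidth is 3.

Treewidth 3.
Bags: B1 = {a, b, e, f}  B2 = {a, b, c, e}  B3 = {a, b, d, e}
Tree: B1–B2, B1–B3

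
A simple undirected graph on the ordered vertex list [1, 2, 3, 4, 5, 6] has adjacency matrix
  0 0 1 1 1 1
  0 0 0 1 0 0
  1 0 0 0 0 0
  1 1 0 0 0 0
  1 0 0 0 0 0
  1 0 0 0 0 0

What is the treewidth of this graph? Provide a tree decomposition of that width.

Treewidth 1.
Bags: B1 = {1, 5}  B2 = {1, 6}  B3 = {1, 4}  B4 = {2, 4}  B5 = {1, 3}
Tree: B1–B2, B1–B3, B3–B4, B1–B5

Every bag has size at most 2, so the width is 2 − 1 = 1 and tw(G) ≤ 1. Any graph with an edge has treewidth ≥ 1, and G has the edge 5–1. Hence tw(G) = 1 exactly.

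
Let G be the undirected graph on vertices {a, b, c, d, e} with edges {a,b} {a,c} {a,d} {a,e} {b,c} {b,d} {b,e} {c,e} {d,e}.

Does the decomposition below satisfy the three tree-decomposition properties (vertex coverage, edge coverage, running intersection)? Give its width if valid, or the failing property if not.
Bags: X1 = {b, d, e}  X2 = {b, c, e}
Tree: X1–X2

A tree decomposition must satisfy three properties: every vertex lies in some bag; for every edge, both endpoints lie together in some bag; and for every vertex, the bags containing it form a connected subtree. Here vertex a appears in no bag, so the decomposition is invalid.

No — vertex a appears in no bag.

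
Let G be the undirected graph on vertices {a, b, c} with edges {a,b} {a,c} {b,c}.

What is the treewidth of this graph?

A width-2 tree decomposition is:
Bags: B1 = {a, b, c}
Tree: (single bag)
A single bag containing all 3 vertices is trivially a valid decomposition of width 2. Conversely, {a, b, c} is a clique of size 3, and the vertices of any clique must share a bag in every tree decomposition; so some bag has ≥ 3 vertices and tw(G) ≥ 2. The upper and lower bounds meet at 2, so that is the treewidth.

2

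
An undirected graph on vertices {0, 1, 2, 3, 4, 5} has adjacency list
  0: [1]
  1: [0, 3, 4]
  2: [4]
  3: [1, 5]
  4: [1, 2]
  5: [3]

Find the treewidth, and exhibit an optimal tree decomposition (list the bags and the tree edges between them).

Every bag has size at most 2, so the width is 2 − 1 = 1 and tw(G) ≤ 1. Since G has at least one edge (e.g. 2–4), it is not an edgeless graph, so tw(G) ≥ 1. Combining the bounds, tw(G) = 1.

Treewidth 1.
One optimal decomposition is:
Bags: B1 = {2, 4}  B2 = {1, 4}  B3 = {1, 3}  B4 = {3, 5}  B5 = {0, 1}
Tree: B1–B2, B2–B3, B3–B4, B3–B5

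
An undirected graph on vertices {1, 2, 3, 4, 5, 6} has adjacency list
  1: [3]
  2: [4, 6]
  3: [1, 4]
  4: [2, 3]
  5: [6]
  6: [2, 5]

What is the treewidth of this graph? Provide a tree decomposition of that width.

Every bag has size at most 2, so the width is 2 − 1 = 1 and tw(G) ≤ 1. Any graph with an edge has treewidth ≥ 1, and G has the edge 5–6. The upper and lower bounds meet at 1, so that is the treewidth.

Treewidth 1.
One optimal decomposition is:
Bags: B1 = {5, 6}  B2 = {2, 6}  B3 = {2, 4}  B4 = {3, 4}  B5 = {1, 3}
Tree: B1–B2, B2–B3, B3–B4, B4–B5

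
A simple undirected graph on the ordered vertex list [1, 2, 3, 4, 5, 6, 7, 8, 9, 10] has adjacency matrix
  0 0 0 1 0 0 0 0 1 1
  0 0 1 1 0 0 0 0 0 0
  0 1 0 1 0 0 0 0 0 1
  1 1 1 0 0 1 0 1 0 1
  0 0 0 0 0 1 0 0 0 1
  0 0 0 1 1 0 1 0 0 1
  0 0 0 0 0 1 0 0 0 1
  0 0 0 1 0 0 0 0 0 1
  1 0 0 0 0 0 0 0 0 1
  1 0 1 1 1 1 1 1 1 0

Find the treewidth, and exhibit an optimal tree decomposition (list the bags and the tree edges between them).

Treewidth 2.
Bags: B1 = {4, 6, 10}  B2 = {1, 4, 10}  B3 = {3, 4, 10}  B4 = {1, 9, 10}  B5 = {2, 3, 4}  B6 = {4, 8, 10}  B7 = {6, 7, 10}  B8 = {5, 6, 10}
Tree: B1–B2, B2–B3, B2–B4, B3–B5, B1–B6, B1–B7, B1–B8

Every bag has size at most 3, so the width is 3 − 1 = 2 and tw(G) ≤ 2. For the lower bound, the 3 vertices {2, 3, 4} are pairwise adjacent, and any tree decomposition puts a clique entirely inside one bag — forcing width ≥ 2. The upper and lower bounds meet at 2, so that is the treewidth.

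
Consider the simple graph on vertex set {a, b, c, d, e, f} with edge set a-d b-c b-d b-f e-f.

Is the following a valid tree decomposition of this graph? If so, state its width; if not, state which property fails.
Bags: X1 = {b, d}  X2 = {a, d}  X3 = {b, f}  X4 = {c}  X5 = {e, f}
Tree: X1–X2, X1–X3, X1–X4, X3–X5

No — edge (b,c) lies in no bag.

A tree decomposition must satisfy three properties: every vertex lies in some bag; for every edge, both endpoints lie together in some bag; and for every vertex, the bags containing it form a connected subtree. Here edge (b,c) lies in no bag, so the decomposition is invalid.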